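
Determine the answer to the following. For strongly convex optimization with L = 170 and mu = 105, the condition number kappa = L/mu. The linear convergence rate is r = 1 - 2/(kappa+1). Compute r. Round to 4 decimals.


Step 1: Compute the condition number.
kappa = L/mu = 170/105 = 1.619
Step 2: Compute the convergence rate.
r = 1 - 2/(kappa + 1) = 1 - 2*mu/(L + mu) = (L - mu)/(L + mu) = 65/275 = 0.2364


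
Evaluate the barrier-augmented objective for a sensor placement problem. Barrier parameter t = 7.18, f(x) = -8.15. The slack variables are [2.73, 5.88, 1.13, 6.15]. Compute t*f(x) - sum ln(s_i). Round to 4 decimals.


Step 1: Compute log-barrier.
ln values: [1.0043, 1.7716, 0.1222, 1.8165]
phi = -(1.0043 + 1.7716 + 0.1222 + 1.8165) = -4.7145
Step 2: Compute augmented objective.
t*f(x) = 7.18*-8.15 = -58.517
Total = -58.517 - 4.7145 = -63.2315


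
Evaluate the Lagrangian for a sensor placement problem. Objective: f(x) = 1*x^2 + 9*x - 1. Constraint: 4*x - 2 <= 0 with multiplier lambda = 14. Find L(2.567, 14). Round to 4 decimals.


Step 1: Evaluate f(x).
f(2.567) = 1*2.567^2 + 9*2.567 - 1 = 28.6925
Step 2: Evaluate g(x).
g(2.567) = 4*2.567 - 2 = 8.268
Step 3: Compute Lagrangian.
L = 28.6925 + 14*8.268 = 144.4445


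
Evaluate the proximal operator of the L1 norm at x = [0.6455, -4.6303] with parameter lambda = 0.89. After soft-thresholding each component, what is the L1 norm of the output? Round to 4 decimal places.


Soft-thresholding with lambda = 0.89:
prox(0.6455) = sign(0.6455)*max(|0.6455| - 0.89, 0) = 0.0
prox(-4.6303) = sign(-4.6303)*max(|-4.6303| - 0.89, 0) = -3.7403
prox(x) = [0.0, -3.7403]
||prox(x)||_1 = 0.0 + 3.7403 = 3.7403


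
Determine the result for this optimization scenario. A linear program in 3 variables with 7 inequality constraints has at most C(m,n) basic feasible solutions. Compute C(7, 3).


Each vertex corresponds to some choice of n active constraints out of m, so the number of vertices is at most C(m, n) = m! / (n!(m-n)!).
m = 7, n = 3
Numerator: 7 * 6 * 5
Denominator: 3! = 6
C(7, 3) = 35


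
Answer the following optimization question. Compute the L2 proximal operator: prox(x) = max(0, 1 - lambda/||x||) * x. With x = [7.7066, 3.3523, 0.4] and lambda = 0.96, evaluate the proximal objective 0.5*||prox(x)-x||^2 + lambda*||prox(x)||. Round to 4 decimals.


Step 1: Compute ||x||.
||x|| = 8.4137
Step 2: Compute scaling factor.
scale = max(0, 1 - 0.96/8.4137) = 0.8859
Step 3: prox(x) = [6.8273, 2.9698, 0.3544]
||prox(x)|| = 7.4537
Step 4: Proximal objective.
0.5*||prox-x||^2 = 0.4608
lambda*||prox|| = 7.1556
Total = 7.6163


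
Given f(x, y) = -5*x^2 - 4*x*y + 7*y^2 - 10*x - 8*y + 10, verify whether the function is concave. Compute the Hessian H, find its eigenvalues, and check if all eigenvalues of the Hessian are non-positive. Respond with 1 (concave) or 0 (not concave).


The Hessian of f(x,y) = -5*x^2 - 4*x*y + 7*y^2 - 10*x - 8*y + 10 is:
H = [[-10, -4], [-4, 14]]
Trace = -10 + 14 = 4
Determinant = -10*14 - (-4)^2 = -156
Discriminant = (4)^2 - 4*-156 = 640.0
Eigenvalues: lambda_1 = -10.6491, lambda_2 = 14.6491
The function is not concave.

0


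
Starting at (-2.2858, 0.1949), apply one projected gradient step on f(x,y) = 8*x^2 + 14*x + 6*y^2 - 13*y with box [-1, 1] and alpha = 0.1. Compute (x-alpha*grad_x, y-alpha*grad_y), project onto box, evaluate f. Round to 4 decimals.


Step 1: Compute gradient at (-2.2858, 0.1949).
grad_x = 2*8*-2.2858 + 14 = -22.5728
grad_y = 2*6*0.1949 - 13 = -10.6612
Step 2: Gradient step.
x_raw = -2.2858 - 0.1*-22.5728 = -0.0285
y_raw = 0.1949 - 0.1*-10.6612 = 1.261
Step 3: Project onto [-1, 1].
x_proj = clip(-0.0285) = -0.0285
y_proj = clip(1.261) = 1.0
Step 4: Evaluate f.
f(-0.0285, 1.0) = -7.3928


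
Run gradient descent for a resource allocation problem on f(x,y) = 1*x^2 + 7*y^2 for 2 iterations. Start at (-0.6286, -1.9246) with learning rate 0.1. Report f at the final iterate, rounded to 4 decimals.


Gradient descent on f(x,y) = 1*x^2 + 7*y^2.
Starting point: (-0.6286, -1.9246), alpha = 0.1
Step 1: grad_x = 2*1*-0.6286 = -1.2572, grad_y = 2*7*-1.9246 = -26.9444
  x_1 = -0.6286 - 0.1*-1.2572 = -0.5029
  y_1 = -1.9246 - 0.1*-26.9444 = 0.7698
Step 2: grad_x = 2*1*-0.5029 = -1.0058, grad_y = 2*7*0.7698 = 10.7778
  x_2 = -0.5029 - 0.1*-1.0058 = -0.4023
  y_2 = 0.7698 - 0.1*10.7778 = -0.3079
f(-0.4023, -0.3079) = 1*(-0.4023)^2 + 7*(-0.3079)^2 = 0.8256


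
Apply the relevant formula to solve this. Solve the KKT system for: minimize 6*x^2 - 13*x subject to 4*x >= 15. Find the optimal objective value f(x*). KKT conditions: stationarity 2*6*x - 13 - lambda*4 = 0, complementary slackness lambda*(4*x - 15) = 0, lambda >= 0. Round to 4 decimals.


Step 1: Try lambda = 0 (constraint inactive).
x_unc = 13/(2*6) = 1.0833
Check: 4*1.0833 = 4.3332 < 15 -- violated!
Step 2: Constraint must be active: 4*x = 15
x* = 15/4 = 3.75
lambda = (2*6*3.75 - 13)/4 = 8.0
Step 3: Compute optimal value.
f(x*) = 6*3.75^2 - 13*3.75 = 35.625


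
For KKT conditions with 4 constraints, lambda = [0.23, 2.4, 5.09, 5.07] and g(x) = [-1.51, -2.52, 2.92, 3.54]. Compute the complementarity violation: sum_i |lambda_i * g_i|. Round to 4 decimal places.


KKT complementary slackness check:
lambda_1 * g_1 = 0.23 * -1.51 = -0.3473
lambda_2 * g_2 = 2.4 * -2.52 = -6.048
lambda_3 * g_3 = 5.09 * 2.92 = 14.8628
lambda_4 * g_4 = 5.07 * 3.54 = 17.9478
Total violation = 0.3473 + 6.048 + 14.8628 + 17.9478 = 39.2059


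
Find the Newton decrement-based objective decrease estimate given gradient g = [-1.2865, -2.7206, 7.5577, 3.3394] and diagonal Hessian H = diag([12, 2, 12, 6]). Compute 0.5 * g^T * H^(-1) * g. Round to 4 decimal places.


Step 1: H is diagonal, so H^(-1) * g = [-0.1072, -1.3603, 0.6298, 0.5566].
Step 2: g^T H^(-1) g = sum_i g_i^2 / H_ii
  = (-1.2865)^2/12 + (-2.7206)^2/2 + (7.5577)^2/12 + (3.3394)^2/6
  = 0.1379 + 3.7008 + 4.7599 + 1.8586 = 10.4573
Step 3: Objective decrease = 0.5 * g^T H^(-1) g = 5.2286


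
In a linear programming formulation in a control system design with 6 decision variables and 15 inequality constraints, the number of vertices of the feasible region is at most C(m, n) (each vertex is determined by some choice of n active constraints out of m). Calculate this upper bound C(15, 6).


Each vertex corresponds to some choice of n active constraints out of m, so the number of vertices is at most C(m, n) = m! / (n!(m-n)!).
m = 15, n = 6
Numerator: 15 * 14 * 13 * 12 * 11 * 10
Denominator: 6! = 720
C(15, 6) = 5005


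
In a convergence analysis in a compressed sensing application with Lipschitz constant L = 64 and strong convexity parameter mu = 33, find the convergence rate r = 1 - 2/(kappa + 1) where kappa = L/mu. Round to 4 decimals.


Step 1: Compute the condition number.
kappa = L/mu = 64/33 = 1.9394
Step 2: Compute the convergence rate.
r = 1 - 2/(kappa + 1) = 1 - 2*mu/(L + mu) = (L - mu)/(L + mu) = 31/97 = 0.3196


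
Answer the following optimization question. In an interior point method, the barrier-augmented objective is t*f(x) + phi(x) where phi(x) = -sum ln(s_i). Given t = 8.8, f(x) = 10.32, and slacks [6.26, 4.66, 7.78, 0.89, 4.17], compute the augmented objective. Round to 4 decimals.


Step 1: Compute log-barrier.
ln values: [1.8342, 1.539, 2.0516, -0.1165, 1.4279]
phi = -(1.8342 + 1.539 + 2.0516 - 0.1165 + 1.4279) = -6.7361
Step 2: Compute augmented objective.
t*f(x) = 8.8*10.32 = 90.816
Total = 90.816 - 6.7361 = 84.0799


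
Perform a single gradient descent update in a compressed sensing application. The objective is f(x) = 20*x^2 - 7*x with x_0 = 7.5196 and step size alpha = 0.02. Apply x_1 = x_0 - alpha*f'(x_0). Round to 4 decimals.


We compute the gradient at x_0 and apply the update.
f'(x) = 40*x - 7
f'(7.5196) = 40*7.5196 - 7 = 293.784
x_1 = 7.5196 - 0.02*293.784 = 1.6439


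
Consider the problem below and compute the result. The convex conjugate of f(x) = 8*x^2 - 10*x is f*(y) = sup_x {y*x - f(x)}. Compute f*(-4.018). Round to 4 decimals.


f*(y) = sup_x {y*x - a*x^2 - b*x} = sup_x {(y-b)*x - a*x^2}
FOC: (y - b) - 2a*x = 0 => x* = (y - b)/(2a)
x* = (-4.018 + 10)/(2*8) = 0.3739
f*(-4.018) = (y-b)^2/(4a) = (-4.018 + 10)^2/(4*8)
= 35.7843/32 = 1.1183


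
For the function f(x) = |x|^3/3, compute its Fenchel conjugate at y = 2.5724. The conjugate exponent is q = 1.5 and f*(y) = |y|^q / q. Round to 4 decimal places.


The conjugate exponent q satisfies 1/p + 1/q = 1.
p = 3, so q = 3/(3 - 1) = 1.5
|y|^q = 2.5724^1.5 = 4.1258
f*(2.5724) = 4.1258 / 1.5 = 2.7505


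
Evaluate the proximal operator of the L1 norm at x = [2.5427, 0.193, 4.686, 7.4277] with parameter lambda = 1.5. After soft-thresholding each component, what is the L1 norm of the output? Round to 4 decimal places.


Soft-thresholding with lambda = 1.5:
prox(2.5427) = sign(2.5427)*max(|2.5427| - 1.5, 0) = 1.0427
prox(0.193) = sign(0.193)*max(|0.193| - 1.5, 0) = 0.0
prox(4.686) = sign(4.686)*max(|4.686| - 1.5, 0) = 3.186
prox(7.4277) = sign(7.4277)*max(|7.4277| - 1.5, 0) = 5.9277
prox(x) = [1.0427, 0.0, 3.186, 5.9277]
||prox(x)||_1 = 1.0427 + 0.0 + 3.186 + 5.9277 = 10.1564


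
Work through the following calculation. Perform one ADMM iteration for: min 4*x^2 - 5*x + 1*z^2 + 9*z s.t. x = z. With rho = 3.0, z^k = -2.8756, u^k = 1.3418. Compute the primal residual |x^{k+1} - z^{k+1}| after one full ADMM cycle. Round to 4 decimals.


ADMM iteration with rho = 3.0, z^k = -2.8756, u^k = 1.3418
Step 1: x-update.
Minimize 4*x^2 - 5*x + (3.0/2)*(x + 2.8756 + 1.3418)^2
FOC: (2*4 + 3.0)*x = 5 + 3.0*(-2.8756 - 1.3418)
x^{k+1} = -0.6957
Step 2: z-update.
Minimize 1*z^2 + 9*z + (3.0/2)*(-0.6957 - z + 1.3418)^2
FOC: (2*1 + 3.0)*z = -9 + 3.0*(-0.6957 + 1.3418)
z^{k+1} = -1.4123
Step 3: u-update.
u^{k+1} = 1.3418 - 0.6957 + 1.4123 = 2.0585
Step 4: Primal residual = |-0.6957 + 1.4123| = 0.7167


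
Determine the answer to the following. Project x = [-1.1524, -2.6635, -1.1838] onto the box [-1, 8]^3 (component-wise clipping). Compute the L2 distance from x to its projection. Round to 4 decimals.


Project each component onto [-1, 8].
clip(-1.1524) = -1.0, clip(-2.6635) = -1.0, clip(-1.1838) = -1.0
Projection = [-1.0, -1.0, -1.0]
Squared diffs: [0.0232, 2.7672, 0.0338]
Distance = sqrt(2.8242) = 1.6805


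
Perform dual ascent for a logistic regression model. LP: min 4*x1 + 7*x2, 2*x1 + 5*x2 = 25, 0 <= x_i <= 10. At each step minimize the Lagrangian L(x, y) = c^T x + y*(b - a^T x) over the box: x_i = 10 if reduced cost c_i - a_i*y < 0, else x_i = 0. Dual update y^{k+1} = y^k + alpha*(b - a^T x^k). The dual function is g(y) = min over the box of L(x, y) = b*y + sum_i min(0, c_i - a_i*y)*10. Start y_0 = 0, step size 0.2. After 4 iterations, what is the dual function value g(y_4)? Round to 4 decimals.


Dual ascent for LP: min 4*x1 + 7*x2, 2*x1 + 5*x2 = 25, 0 <= x_i <= 10
Step 1: y^k = 0.0, reduced costs: (4.0, 7.0)
  x^k = (0.0, 0.0), subgradient = b - a^T x = 25.0
  y^{k+1} = 0.0 + 0.2*25.0 = 5.0
Step 2: y^k = 5.0, reduced costs: (-6.0, -18.0)
  x^k = (10.0, 10.0), subgradient = b - a^T x = -45.0
  y^{k+1} = 5.0 + 0.2*-45.0 = -4.0
Step 3: y^k = -4.0, reduced costs: (12.0, 27.0)
  x^k = (0.0, 0.0), subgradient = b - a^T x = 25.0
  y^{k+1} = -4.0 + 0.2*25.0 = 1.0
Step 4: y^k = 1.0, reduced costs: (2.0, 2.0)
  x^k = (0.0, 0.0), subgradient = b - a^T x = 25.0
  y^{k+1} = 1.0 + 0.2*25.0 = 6.0
Dual objective at y_4 = 6.0: reduced costs (-8.0, -23.0), box minimizer x = (10.0, 10.0)
g(y_4) = b*y + (c1 - a1*y)*x1 + (c2 - a2*y)*x2 = 25*6.0 + (-8.0)*10.0 + (-23.0)*10.0 = 150.0 - 80.0 - 230.0 = -160.0


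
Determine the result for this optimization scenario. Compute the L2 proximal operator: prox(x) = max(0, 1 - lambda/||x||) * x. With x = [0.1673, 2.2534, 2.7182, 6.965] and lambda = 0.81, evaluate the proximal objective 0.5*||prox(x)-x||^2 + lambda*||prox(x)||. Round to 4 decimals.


Step 1: Compute ||x||.
||x|| = 7.8106
Step 2: Compute scaling factor.
scale = max(0, 1 - 0.81/7.8106) = 0.8963
Step 3: prox(x) = [0.15, 2.0197, 2.4363, 6.2427]
||prox(x)|| = 7.0006
Step 4: Proximal objective.
0.5*||prox-x||^2 = 0.3281
lambda*||prox|| = 5.6705
Total = 5.9985


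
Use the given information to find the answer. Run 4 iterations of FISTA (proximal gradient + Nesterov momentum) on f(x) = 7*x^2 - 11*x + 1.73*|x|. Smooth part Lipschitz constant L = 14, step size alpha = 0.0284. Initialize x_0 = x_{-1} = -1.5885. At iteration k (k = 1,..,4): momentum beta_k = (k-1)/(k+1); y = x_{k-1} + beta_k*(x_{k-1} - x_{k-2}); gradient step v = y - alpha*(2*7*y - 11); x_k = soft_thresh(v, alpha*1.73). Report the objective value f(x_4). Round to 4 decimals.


FISTA on f(x) = 7*x^2 - 11*x + 1.73*|x|
L = 14, alpha = 0.0284
Iteration 1: beta = 0.0, y = -1.5885 + 0.0*(-1.5885 + 1.5885) = -1.5885
  grad(y) = -33.239, v = y - alpha*grad = -0.6445
  prox(v) = soft_thresh(-0.6445, 0.0491) = -0.5954
Iteration 2: beta = 0.3333, y = -0.5954 + 0.3333*(-0.5954 + 1.5885) = -0.2643
  grad(y) = -14.7008, v = y - alpha*grad = 0.1532
  prox(v) = soft_thresh(0.1532, 0.0491) = 0.104
Iteration 3: beta = 0.5, y = 0.104 + 0.5*(0.104 + 0.5954) = 0.4537
  grad(y) = -4.6477, v = y - alpha*grad = 0.5857
  prox(v) = soft_thresh(0.5857, 0.0491) = 0.5366
Iteration 4: beta = 0.6, y = 0.5366 + 0.6*(0.5366 - 0.104) = 0.7961
  grad(y) = 0.1459, v = y - alpha*grad = 0.792
  prox(v) = soft_thresh(0.792, 0.0491) = 0.7429
f(x_4) = 7*0.7429^2 - 11*0.7429 + 1.73*|0.7429| = -3.0234


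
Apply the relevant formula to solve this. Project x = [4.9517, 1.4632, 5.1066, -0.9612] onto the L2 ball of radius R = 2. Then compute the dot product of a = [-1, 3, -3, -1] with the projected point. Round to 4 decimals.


Step 1: Compute ||x|| (intermediates to 6 decimals).
||x|| = sqrt(4.9517^2 + 1.4632^2 + 5.1066^2 + (-0.9612)^2) = 7.325405
Step 2: Project.
Since ||x|| > R, scale = R/||x|| = 2/7.325405 = 0.273022, proj(x) = scale * x
proj(x) = [1.351923, 0.399486, 1.394214, -0.262429]
Step 3: Dot product.
a^T * proj(x) = -1*1.351923 + 3*0.399486 - 3*1.394214 - 1*(-0.262429) = -4.0737


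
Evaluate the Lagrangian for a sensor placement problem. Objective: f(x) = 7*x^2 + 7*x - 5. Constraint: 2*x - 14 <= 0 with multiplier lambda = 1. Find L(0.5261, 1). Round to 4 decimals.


Step 1: Evaluate f(x).
f(0.5261) = 7*0.5261^2 + 7*0.5261 - 5 = 0.6202
Step 2: Evaluate g(x).
g(0.5261) = 2*0.5261 - 14 = -12.9478
Step 3: Compute Lagrangian.
L = 0.6202 + 1*-12.9478 = -12.3276


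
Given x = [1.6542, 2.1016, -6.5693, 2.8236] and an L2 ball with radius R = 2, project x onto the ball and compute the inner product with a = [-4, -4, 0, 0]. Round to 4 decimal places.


Step 1: Compute ||x|| (intermediates to 6 decimals).
||x|| = sqrt(1.6542^2 + 2.1016^2 + (-6.5693)^2 + 2.8236^2) = 7.634233
Step 2: Project.
Since ||x|| > R, scale = R/||x|| = 2/7.634233 = 0.261978, proj(x) = scale * x
proj(x) = [0.433364, 0.550573, -1.721012, 0.739721]
Step 3: Dot product.
a^T * proj(x) = -4*0.433364 - 4*0.550573 + 0*(-1.721012) + 0*0.739721 = -3.9357


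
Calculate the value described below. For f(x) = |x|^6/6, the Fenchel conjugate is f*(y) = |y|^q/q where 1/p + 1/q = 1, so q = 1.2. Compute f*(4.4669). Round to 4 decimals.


The conjugate exponent q satisfies 1/p + 1/q = 1.
p = 6, so q = 6/(6 - 1) = 1.2
|y|^q = 4.4669^1.2 = 6.0257
f*(4.4669) = 6.0257 / 1.2 = 5.0214


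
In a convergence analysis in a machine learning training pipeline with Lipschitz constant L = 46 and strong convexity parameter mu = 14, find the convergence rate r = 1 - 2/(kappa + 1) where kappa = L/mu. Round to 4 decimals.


Step 1: Compute the condition number.
kappa = L/mu = 46/14 = 3.2857
Step 2: Compute the convergence rate.
r = 1 - 2/(kappa + 1) = 1 - 2*mu/(L + mu) = (L - mu)/(L + mu) = 32/60 = 0.5333


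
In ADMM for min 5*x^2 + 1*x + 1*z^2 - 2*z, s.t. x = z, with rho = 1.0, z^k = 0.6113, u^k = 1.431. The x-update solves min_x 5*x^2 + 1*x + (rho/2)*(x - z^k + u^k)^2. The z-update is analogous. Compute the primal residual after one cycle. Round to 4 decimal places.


ADMM iteration with rho = 1.0, z^k = 0.6113, u^k = 1.431
Step 1: x-update.
Minimize 5*x^2 + 1*x + (1.0/2)*(x - 0.6113 + 1.431)^2
FOC: (2*5 + 1.0)*x = -1 + 1.0*(0.6113 - 1.431)
x^{k+1} = -0.1654
Step 2: z-update.
Minimize 1*z^2 - 2*z + (1.0/2)*(-0.1654 - z + 1.431)^2
FOC: (2*1 + 1.0)*z = 2 + 1.0*(-0.1654 + 1.431)
z^{k+1} = 1.0885
Step 3: u-update.
u^{k+1} = 1.431 - 0.1654 - 1.0885 = 0.177
Step 4: Primal residual = |-0.1654 - 1.0885| = 1.254


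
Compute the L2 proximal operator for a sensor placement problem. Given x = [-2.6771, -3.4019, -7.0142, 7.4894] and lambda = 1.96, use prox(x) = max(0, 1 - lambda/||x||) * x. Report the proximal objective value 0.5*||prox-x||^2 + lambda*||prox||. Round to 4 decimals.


Step 1: Compute ||x||.
||x|| = 11.1369
Step 2: Compute scaling factor.
scale = max(0, 1 - 1.96/11.1369) = 0.824
Step 3: prox(x) = [-2.206, -2.8032, -5.7798, 6.1713]
||prox(x)|| = 9.1769
Step 4: Proximal objective.
0.5*||prox-x||^2 = 1.9208
lambda*||prox|| = 17.9867
Total = 19.9075


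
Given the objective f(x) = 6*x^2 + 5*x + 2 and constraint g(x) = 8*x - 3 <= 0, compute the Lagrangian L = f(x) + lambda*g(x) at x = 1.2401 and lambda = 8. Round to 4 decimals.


Step 1: Evaluate f(x).
f(1.2401) = 6*1.2401^2 + 5*1.2401 + 2 = 17.4276
Step 2: Evaluate g(x).
g(1.2401) = 8*1.2401 - 3 = 6.9208
Step 3: Compute Lagrangian.
L = 17.4276 + 8*6.9208 = 72.794


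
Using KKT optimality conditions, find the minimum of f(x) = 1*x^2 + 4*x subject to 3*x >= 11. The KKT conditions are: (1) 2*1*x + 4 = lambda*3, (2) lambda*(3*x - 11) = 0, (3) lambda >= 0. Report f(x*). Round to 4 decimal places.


Step 1: Try lambda = 0 (constraint inactive).
x_unc = -4/(2*1) = -2.0
Check: 3*-2.0 = -6.0 < 11 -- violated!
Step 2: Constraint must be active: 3*x = 11
x* = 11/3 = 3.6667 (rounded; the exact value 11/3 is used below)
lambda = (2*1*(11/3) + 4)/3 = 3.7778
Step 3: Compute optimal value.
f(x*) = 1*(11/3)^2 + 4*(11/3) = 28.1111


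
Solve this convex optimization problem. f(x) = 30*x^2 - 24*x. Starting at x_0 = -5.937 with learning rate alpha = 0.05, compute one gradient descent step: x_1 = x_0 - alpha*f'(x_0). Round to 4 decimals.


We compute the gradient at x_0 and apply the update.
f'(x) = 60*x - 24
f'(-5.937) = 60*-5.937 - 24 = -380.22
x_1 = -5.937 - 0.05*-380.22 = 13.074


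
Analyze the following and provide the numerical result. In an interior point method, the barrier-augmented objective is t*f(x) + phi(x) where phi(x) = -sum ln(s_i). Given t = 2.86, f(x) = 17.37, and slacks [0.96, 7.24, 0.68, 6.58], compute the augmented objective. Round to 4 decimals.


Step 1: Compute log-barrier.
ln values: [-0.0408, 1.9796, -0.3857, 1.884]
phi = -(-0.0408 + 1.9796 - 0.3857 + 1.884) = -3.4372
Step 2: Compute augmented objective.
t*f(x) = 2.86*17.37 = 49.6782
Total = 49.6782 - 3.4372 = 46.241


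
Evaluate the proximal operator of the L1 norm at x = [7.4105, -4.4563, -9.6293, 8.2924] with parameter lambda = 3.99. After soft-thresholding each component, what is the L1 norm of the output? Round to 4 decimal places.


Soft-thresholding with lambda = 3.99:
prox(7.4105) = sign(7.4105)*max(|7.4105| - 3.99, 0) = 3.4205
prox(-4.4563) = sign(-4.4563)*max(|-4.4563| - 3.99, 0) = -0.4663
prox(-9.6293) = sign(-9.6293)*max(|-9.6293| - 3.99, 0) = -5.6393
prox(8.2924) = sign(8.2924)*max(|8.2924| - 3.99, 0) = 4.3024
prox(x) = [3.4205, -0.4663, -5.6393, 4.3024]
||prox(x)||_1 = 3.4205 + 0.4663 + 5.6393 + 4.3024 = 13.8285


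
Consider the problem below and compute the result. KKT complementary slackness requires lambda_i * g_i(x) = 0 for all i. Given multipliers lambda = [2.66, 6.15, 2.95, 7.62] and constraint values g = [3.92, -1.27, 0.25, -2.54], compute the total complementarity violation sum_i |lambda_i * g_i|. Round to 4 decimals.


KKT complementary slackness check:
lambda_1 * g_1 = 2.66 * 3.92 = 10.4272
lambda_2 * g_2 = 6.15 * -1.27 = -7.8105
lambda_3 * g_3 = 2.95 * 0.25 = 0.7375
lambda_4 * g_4 = 7.62 * -2.54 = -19.3548
Total violation = 10.4272 + 7.8105 + 0.7375 + 19.3548 = 38.33


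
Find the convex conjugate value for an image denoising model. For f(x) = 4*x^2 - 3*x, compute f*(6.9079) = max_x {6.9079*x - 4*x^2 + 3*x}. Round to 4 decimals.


f*(y) = sup_x {y*x - a*x^2 - b*x} = sup_x {(y-b)*x - a*x^2}
FOC: (y - b) - 2a*x = 0 => x* = (y - b)/(2a)
x* = (6.9079 + 3)/(2*4) = 1.2385
f*(6.9079) = (y-b)^2/(4a) = (6.9079 + 3)^2/(4*4)
= 98.1665/16 = 6.1354


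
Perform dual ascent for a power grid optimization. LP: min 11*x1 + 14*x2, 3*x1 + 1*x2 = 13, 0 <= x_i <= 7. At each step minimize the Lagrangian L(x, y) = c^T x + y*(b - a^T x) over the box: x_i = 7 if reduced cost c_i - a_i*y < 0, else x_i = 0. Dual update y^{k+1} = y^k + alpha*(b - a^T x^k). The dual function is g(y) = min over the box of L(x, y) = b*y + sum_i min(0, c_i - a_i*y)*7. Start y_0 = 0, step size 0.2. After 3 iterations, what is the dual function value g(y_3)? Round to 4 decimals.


Dual ascent for LP: min 11*x1 + 14*x2, 3*x1 + 1*x2 = 13, 0 <= x_i <= 7
Step 1: y^k = 0.0, reduced costs: (11.0, 14.0)
  x^k = (0.0, 0.0), subgradient = b - a^T x = 13.0
  y^{k+1} = 0.0 + 0.2*13.0 = 2.6
Step 2: y^k = 2.6, reduced costs: (3.2, 11.4)
  x^k = (0.0, 0.0), subgradient = b - a^T x = 13.0
  y^{k+1} = 2.6 + 0.2*13.0 = 5.2
Step 3: y^k = 5.2, reduced costs: (-4.6, 8.8)
  x^k = (7.0, 0.0), subgradient = b - a^T x = -8.0
  y^{k+1} = 5.2 + 0.2*-8.0 = 3.6
Dual objective at y_3 = 3.6: reduced costs (0.2, 10.4), box minimizer x = (0.0, 0.0)
g(y_3) = b*y + (c1 - a1*y)*x1 + (c2 - a2*y)*x2 = 13*3.6 + 0.2*0.0 + 10.4*0.0 = 46.8 + 0.0 + 0.0 = 46.8


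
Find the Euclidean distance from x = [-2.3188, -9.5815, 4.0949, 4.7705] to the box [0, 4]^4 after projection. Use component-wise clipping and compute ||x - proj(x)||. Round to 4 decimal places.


Project each component onto [0, 4].
clip(-2.3188) = 0.0, clip(-9.5815) = 0.0, clip(4.0949) = 4.0, clip(4.7705) = 4.0
Projection = [0.0, 0.0, 4.0, 4.0]
Squared diffs: [5.3768, 91.8051, 0.009, 0.5937]
Distance = sqrt(97.7846) = 9.8886


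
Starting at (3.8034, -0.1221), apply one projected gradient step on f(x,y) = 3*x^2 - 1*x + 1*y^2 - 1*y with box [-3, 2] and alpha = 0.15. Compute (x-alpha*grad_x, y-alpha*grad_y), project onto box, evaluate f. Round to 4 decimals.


Step 1: Compute gradient at (3.8034, -0.1221).
grad_x = 2*3*3.8034 - 1 = 21.8204
grad_y = 2*1*-0.1221 - 1 = -1.2442
Step 2: Gradient step.
x_raw = 3.8034 - 0.15*21.8204 = 0.5303
y_raw = -0.1221 - 0.15*-1.2442 = 0.0645
Step 3: Project onto [-3, 2].
x_proj = clip(0.5303) = 0.5303
y_proj = clip(0.0645) = 0.0645
Step 4: Evaluate f.
f(0.5303, 0.0645) = 0.2531


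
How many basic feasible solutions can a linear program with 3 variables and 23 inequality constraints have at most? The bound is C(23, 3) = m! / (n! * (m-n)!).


Each vertex corresponds to some choice of n active constraints out of m, so the number of vertices is at most C(m, n) = m! / (n!(m-n)!).
m = 23, n = 3
Numerator: 23 * 22 * 21
Denominator: 3! = 6
C(23, 3) = 1771


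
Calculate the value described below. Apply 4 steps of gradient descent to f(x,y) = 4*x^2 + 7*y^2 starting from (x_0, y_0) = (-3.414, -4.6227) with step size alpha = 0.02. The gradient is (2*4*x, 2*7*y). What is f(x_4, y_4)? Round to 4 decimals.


Gradient descent on f(x,y) = 4*x^2 + 7*y^2.
Starting point: (-3.414, -4.6227), alpha = 0.02
Step 1: grad_x = 2*4*-3.414 = -27.312, grad_y = 2*7*-4.6227 = -64.7178
  x_1 = -3.414 - 0.02*-27.312 = -2.8678
  y_1 = -4.6227 - 0.02*-64.7178 = -3.3283
Step 2: grad_x = 2*4*-2.8678 = -22.9421, grad_y = 2*7*-3.3283 = -46.5968
  x_2 = -2.8678 - 0.02*-22.9421 = -2.4089
  y_2 = -3.3283 - 0.02*-46.5968 = -2.3964
Step 3: grad_x = 2*4*-2.4089 = -19.2713, grad_y = 2*7*-2.3964 = -33.5497
  x_3 = -2.4089 - 0.02*-19.2713 = -2.0235
  y_3 = -2.3964 - 0.02*-33.5497 = -1.7254
Step 4: grad_x = 2*4*-2.0235 = -16.1879, grad_y = 2*7*-1.7254 = -24.1558
  x_4 = -2.0235 - 0.02*-16.1879 = -1.6997
  y_4 = -1.7254 - 0.02*-24.1558 = -1.2423
f(-1.6997, -1.2423) = 4*(-1.6997)^2 + 7*(-1.2423)^2 = 22.3595


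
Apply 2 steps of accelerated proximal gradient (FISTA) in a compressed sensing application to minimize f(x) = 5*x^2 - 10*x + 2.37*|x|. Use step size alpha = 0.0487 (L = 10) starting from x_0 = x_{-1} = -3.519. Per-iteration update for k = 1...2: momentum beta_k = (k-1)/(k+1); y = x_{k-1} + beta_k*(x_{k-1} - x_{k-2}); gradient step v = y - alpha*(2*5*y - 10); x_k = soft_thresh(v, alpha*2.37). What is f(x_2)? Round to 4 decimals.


FISTA on f(x) = 5*x^2 - 10*x + 2.37*|x|
L = 10, alpha = 0.0487
Iteration 1: beta = 0.0, y = -3.519 + 0.0*(-3.519 + 3.519) = -3.519
  grad(y) = -45.19, v = y - alpha*grad = -1.3182
  prox(v) = soft_thresh(-1.3182, 0.1154) = -1.2028
Iteration 2: beta = 0.3333, y = -1.2028 + 0.3333*(-1.2028 + 3.519) = -0.4308
  grad(y) = -14.3077, v = y - alpha*grad = 0.266
  prox(v) = soft_thresh(0.266, 0.1154) = 0.1506
f(x_2) = 5*0.1506^2 - 10*0.1506 + 2.37*|0.1506| = -1.0356


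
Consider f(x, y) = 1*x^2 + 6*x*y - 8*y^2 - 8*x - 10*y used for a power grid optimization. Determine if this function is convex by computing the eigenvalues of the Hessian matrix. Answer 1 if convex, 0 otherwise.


The Hessian of f(x,y) = 1*x^2 + 6*x*y - 8*y^2 - 8*x - 10*y is:
H = [[2, 6], [6, -16]]
Trace = 2 - 16 = -14
Determinant = 2*-16 - (6)^2 = -68
Discriminant = (-14)^2 - 4*-68 = 468.0
Eigenvalues: lambda_1 = -17.8167, lambda_2 = 3.8167
The function is not convex.

0


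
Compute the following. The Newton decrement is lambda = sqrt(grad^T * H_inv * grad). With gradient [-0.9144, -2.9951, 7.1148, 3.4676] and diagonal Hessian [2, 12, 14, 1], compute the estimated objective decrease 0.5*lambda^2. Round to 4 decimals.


Step 1: H is diagonal, so H^(-1) * g = [-0.4572, -0.2496, 0.5082, 3.4676].
Step 2: g^T H^(-1) g = sum_i g_i^2 / H_ii
  = (-0.9144)^2/2 + (-2.9951)^2/12 + (7.1148)^2/14 + (3.4676)^2/1
  = 0.4181 + 0.7476 + 3.6157 + 12.0242 = 16.8056
Step 3: Objective decrease = 0.5 * g^T H^(-1) g = 8.4028


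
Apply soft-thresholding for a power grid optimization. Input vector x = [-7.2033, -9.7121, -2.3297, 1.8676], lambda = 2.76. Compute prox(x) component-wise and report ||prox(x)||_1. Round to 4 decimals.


Soft-thresholding with lambda = 2.76:
prox(-7.2033) = sign(-7.2033)*max(|-7.2033| - 2.76, 0) = -4.4433
prox(-9.7121) = sign(-9.7121)*max(|-9.7121| - 2.76, 0) = -6.9521
prox(-2.3297) = sign(-2.3297)*max(|-2.3297| - 2.76, 0) = 0.0
prox(1.8676) = sign(1.8676)*max(|1.8676| - 2.76, 0) = 0.0
prox(x) = [-4.4433, -6.9521, 0.0, 0.0]
||prox(x)||_1 = 4.4433 + 6.9521 + 0.0 + 0.0 = 11.3954


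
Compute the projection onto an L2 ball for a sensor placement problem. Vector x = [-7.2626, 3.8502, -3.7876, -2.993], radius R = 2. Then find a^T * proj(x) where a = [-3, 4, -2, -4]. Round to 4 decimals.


Step 1: Compute ||x|| (intermediates to 6 decimals).
||x|| = sqrt((-7.2626)^2 + 3.8502^2 + (-3.7876)^2 + (-2.993)^2) = 9.532752
Step 2: Project.
Since ||x|| > R, scale = R/||x|| = 2/9.532752 = 0.209803, proj(x) = scale * x
proj(x) = [-1.523715, 0.807784, -0.79465, -0.62794]
Step 3: Dot product.
a^T * proj(x) = -3*(-1.523715) + 4*0.807784 - 2*(-0.79465) - 4*(-0.62794) = 11.9033


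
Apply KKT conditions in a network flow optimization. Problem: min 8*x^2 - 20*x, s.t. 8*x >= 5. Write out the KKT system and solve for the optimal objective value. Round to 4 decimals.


Step 1: Try lambda = 0 (constraint inactive).
Stationarity: 2*8*x - 20 = 0
x* = 20/(2*8) = 1.25
Check constraint: 8*1.25 = 10.0 >= 5 -- satisfied.
Step 2: Compute optimal value.
f(x*) = 8*1.25^2 - 20*1.25 = -12.5


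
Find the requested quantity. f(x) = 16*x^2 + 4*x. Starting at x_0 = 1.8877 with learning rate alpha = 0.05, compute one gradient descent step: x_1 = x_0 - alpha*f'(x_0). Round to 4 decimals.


We compute the gradient at x_0 and apply the update.
f'(x) = 32*x + 4
f'(1.8877) = 32*1.8877 + 4 = 64.4064
x_1 = 1.8877 - 0.05*64.4064 = -1.3326


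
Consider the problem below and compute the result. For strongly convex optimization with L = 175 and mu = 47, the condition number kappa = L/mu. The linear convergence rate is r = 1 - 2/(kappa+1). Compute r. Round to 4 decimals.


Step 1: Compute the condition number.
kappa = L/mu = 175/47 = 3.7234
Step 2: Compute the convergence rate.
r = 1 - 2/(kappa + 1) = 1 - 2*mu/(L + mu) = (L - mu)/(L + mu) = 128/222 = 0.5766


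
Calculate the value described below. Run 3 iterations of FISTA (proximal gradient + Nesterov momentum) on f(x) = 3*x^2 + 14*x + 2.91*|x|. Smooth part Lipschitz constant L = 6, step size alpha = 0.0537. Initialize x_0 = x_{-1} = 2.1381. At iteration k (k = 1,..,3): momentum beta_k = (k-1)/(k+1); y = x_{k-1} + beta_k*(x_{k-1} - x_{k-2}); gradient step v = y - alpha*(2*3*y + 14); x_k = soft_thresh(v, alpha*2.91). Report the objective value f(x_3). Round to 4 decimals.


FISTA on f(x) = 3*x^2 + 14*x + 2.91*|x|
L = 6, alpha = 0.0537
Iteration 1: beta = 0.0, y = 2.1381 + 0.0*(2.1381 - 2.1381) = 2.1381
  grad(y) = 26.8286, v = y - alpha*grad = 0.6974
  prox(v) = soft_thresh(0.6974, 0.1563) = 0.5411
Iteration 2: beta = 0.3333, y = 0.5411 + 0.3333*(0.5411 - 2.1381) = 0.0088
  grad(y) = 14.0529, v = y - alpha*grad = -0.7458
  prox(v) = soft_thresh(-0.7458, 0.1563) = -0.5896
Iteration 3: beta = 0.5, y = -0.5896 + 0.5*(-0.5896 - 0.5411) = -1.1549
  grad(y) = 7.0706, v = y - alpha*grad = -1.5346
  prox(v) = soft_thresh(-1.5346, 0.1563) = -1.3783
f(x_3) = 3*(-1.3783)^2 + 14*(-1.3783) + 2.91*|-1.3783| = -9.5863


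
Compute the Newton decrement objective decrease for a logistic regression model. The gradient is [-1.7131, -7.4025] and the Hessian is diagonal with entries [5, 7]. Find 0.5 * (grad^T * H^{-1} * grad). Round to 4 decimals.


Step 1: H is diagonal, so H^(-1) * g = [-0.3426, -1.0575].
Step 2: g^T H^(-1) g = sum_i g_i^2 / H_ii
  = (-1.7131)^2/5 + (-7.4025)^2/7
  = 0.5869 + 7.8281 = 8.4151
Step 3: Objective decrease = 0.5 * g^T H^(-1) g = 4.2075


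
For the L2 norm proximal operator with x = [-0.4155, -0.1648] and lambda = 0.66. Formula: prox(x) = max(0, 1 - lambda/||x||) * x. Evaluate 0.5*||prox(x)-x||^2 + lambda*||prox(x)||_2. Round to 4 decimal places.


Step 1: Compute ||x||.
||x|| = 0.447
Step 2: Compute scaling factor.
scale = max(0, 1 - 0.66/0.447) = 0.0
Step 3: prox(x) = [-0.0, -0.0]
||prox(x)|| = 0.0
Step 4: Proximal objective.
0.5*||prox-x||^2 = 0.0999
lambda*||prox|| = 0.0
Total = 0.0999


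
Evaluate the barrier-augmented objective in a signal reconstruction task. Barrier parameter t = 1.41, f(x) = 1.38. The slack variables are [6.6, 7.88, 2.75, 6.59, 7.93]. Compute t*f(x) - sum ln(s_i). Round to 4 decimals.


Step 1: Compute log-barrier.
ln values: [1.8871, 2.0643, 1.0116, 1.8856, 2.0707]
phi = -(1.8871 + 2.0643 + 1.0116 + 1.8856 + 2.0707) = -8.9192
Step 2: Compute augmented objective.
t*f(x) = 1.41*1.38 = 1.9458
Total = 1.9458 - 8.9192 = -6.9734


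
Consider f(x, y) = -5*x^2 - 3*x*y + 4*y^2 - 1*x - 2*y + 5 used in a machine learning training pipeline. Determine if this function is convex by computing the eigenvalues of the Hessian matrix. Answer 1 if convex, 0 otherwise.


The Hessian of f(x,y) = -5*x^2 - 3*x*y + 4*y^2 - 1*x - 2*y + 5 is:
H = [[-10, -3], [-3, 8]]
Trace = -10 + 8 = -2
Determinant = -10*8 - (-3)^2 = -89
Discriminant = (-2)^2 - 4*-89 = 360.0
Eigenvalues: lambda_1 = -10.4868, lambda_2 = 8.4868
The function is not convex.

0


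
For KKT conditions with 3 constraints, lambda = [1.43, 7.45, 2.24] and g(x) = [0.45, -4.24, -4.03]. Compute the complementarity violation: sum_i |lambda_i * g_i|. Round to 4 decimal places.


KKT complementary slackness check:
lambda_1 * g_1 = 1.43 * 0.45 = 0.6435
lambda_2 * g_2 = 7.45 * -4.24 = -31.588
lambda_3 * g_3 = 2.24 * -4.03 = -9.0272
Total violation = 0.6435 + 31.588 + 9.0272 = 41.2587


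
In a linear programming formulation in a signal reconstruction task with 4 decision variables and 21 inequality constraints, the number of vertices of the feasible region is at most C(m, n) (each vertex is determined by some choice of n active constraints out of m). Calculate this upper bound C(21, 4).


Each vertex corresponds to some choice of n active constraints out of m, so the number of vertices is at most C(m, n) = m! / (n!(m-n)!).
m = 21, n = 4
Numerator: 21 * 20 * 19 * 18
Denominator: 4! = 24
C(21, 4) = 5985


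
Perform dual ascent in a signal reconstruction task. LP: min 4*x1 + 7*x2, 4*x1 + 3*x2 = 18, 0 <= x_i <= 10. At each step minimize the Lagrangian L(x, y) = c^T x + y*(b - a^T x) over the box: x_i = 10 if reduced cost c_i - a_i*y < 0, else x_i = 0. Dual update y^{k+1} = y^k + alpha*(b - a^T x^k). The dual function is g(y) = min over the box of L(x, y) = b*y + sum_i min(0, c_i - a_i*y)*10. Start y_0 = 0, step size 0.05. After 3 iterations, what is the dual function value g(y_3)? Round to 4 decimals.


Dual ascent for LP: min 4*x1 + 7*x2, 4*x1 + 3*x2 = 18, 0 <= x_i <= 10
Step 1: y^k = 0.0, reduced costs: (4.0, 7.0)
  x^k = (0.0, 0.0), subgradient = b - a^T x = 18.0
  y^{k+1} = 0.0 + 0.05*18.0 = 0.9
Step 2: y^k = 0.9, reduced costs: (0.4, 4.3)
  x^k = (0.0, 0.0), subgradient = b - a^T x = 18.0
  y^{k+1} = 0.9 + 0.05*18.0 = 1.8
Step 3: y^k = 1.8, reduced costs: (-3.2, 1.6)
  x^k = (10.0, 0.0), subgradient = b - a^T x = -22.0
  y^{k+1} = 1.8 + 0.05*-22.0 = 0.7
Dual objective at y_3 = 0.7: reduced costs (1.2, 4.9), box minimizer x = (0.0, 0.0)
g(y_3) = b*y + (c1 - a1*y)*x1 + (c2 - a2*y)*x2 = 18*0.7 + 1.2*0.0 + 4.9*0.0 = 12.6 + 0.0 + 0.0 = 12.6


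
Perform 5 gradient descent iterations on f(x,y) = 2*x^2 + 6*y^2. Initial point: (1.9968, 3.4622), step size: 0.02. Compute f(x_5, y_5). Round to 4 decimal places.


Gradient descent on f(x,y) = 2*x^2 + 6*y^2.
Starting point: (1.9968, 3.4622), alpha = 0.02
Step 1: grad_x = 2*2*1.9968 = 7.9872, grad_y = 2*6*3.4622 = 41.5464
  x_1 = 1.9968 - 0.02*7.9872 = 1.8371
  y_1 = 3.4622 - 0.02*41.5464 = 2.6313
Step 2: grad_x = 2*2*1.8371 = 7.3482, grad_y = 2*6*2.6313 = 31.5753
  x_2 = 1.8371 - 0.02*7.3482 = 1.6901
  y_2 = 2.6313 - 0.02*31.5753 = 1.9998
Step 3: grad_x = 2*2*1.6901 = 6.7604, grad_y = 2*6*1.9998 = 23.9972
  x_3 = 1.6901 - 0.02*6.7604 = 1.5549
  y_3 = 1.9998 - 0.02*23.9972 = 1.5198
Step 4: grad_x = 2*2*1.5549 = 6.2195, grad_y = 2*6*1.5198 = 18.2379
  x_4 = 1.5549 - 0.02*6.2195 = 1.4305
  y_4 = 1.5198 - 0.02*18.2379 = 1.1551
Step 5: grad_x = 2*2*1.4305 = 5.722, grad_y = 2*6*1.1551 = 13.8608
  x_5 = 1.4305 - 0.02*5.722 = 1.3161
  y_5 = 1.1551 - 0.02*13.8608 = 0.8778
f(1.3161, 0.8778) = 2*1.3161^2 + 6*0.8778^2 = 8.0877


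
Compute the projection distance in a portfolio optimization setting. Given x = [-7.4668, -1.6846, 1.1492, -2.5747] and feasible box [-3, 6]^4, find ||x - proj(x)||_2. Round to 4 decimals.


Project each component onto [-3, 6].
clip(-7.4668) = -3.0, clip(-1.6846) = -1.6846, clip(1.1492) = 1.1492, clip(-2.5747) = -2.5747
Projection = [-3.0, -1.6846, 1.1492, -2.5747]
Squared diffs: [19.9523, 0.0, 0.0, 0.0]
Distance = sqrt(19.9523) = 4.4668


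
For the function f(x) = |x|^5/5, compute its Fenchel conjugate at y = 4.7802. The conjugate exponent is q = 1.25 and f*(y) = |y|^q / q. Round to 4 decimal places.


The conjugate exponent q satisfies 1/p + 1/q = 1.
p = 5, so q = 5/(5 - 1) = 1.25
|y|^q = 4.7802^1.25 = 7.0682
f*(4.7802) = 7.0682 / 1.25 = 5.6545


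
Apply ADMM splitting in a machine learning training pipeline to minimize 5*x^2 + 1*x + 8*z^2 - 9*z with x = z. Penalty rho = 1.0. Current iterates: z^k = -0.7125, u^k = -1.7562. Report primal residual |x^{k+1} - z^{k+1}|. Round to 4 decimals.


ADMM iteration with rho = 1.0, z^k = -0.7125, u^k = -1.7562
Step 1: x-update.
Minimize 5*x^2 + 1*x + (1.0/2)*(x + 0.7125 - 1.7562)^2
FOC: (2*5 + 1.0)*x = -1 + 1.0*(-0.7125 + 1.7562)
x^{k+1} = 0.004
Step 2: z-update.
Minimize 8*z^2 - 9*z + (1.0/2)*(0.004 - z - 1.7562)^2
FOC: (2*8 + 1.0)*z = 9 + 1.0*(0.004 - 1.7562)
z^{k+1} = 0.4263
Step 3: u-update.
u^{k+1} = -1.7562 + 0.004 - 0.4263 = -2.1786
Step 4: Primal residual = |0.004 - 0.4263| = 0.4224


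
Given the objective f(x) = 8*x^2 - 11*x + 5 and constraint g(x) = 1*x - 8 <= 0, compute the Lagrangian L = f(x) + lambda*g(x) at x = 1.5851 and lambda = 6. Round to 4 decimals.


Step 1: Evaluate f(x).
f(1.5851) = 8*1.5851^2 - 11*1.5851 + 5 = 7.6642
Step 2: Evaluate g(x).
g(1.5851) = 1*1.5851 - 8 = -6.4149
Step 3: Compute Lagrangian.
L = 7.6642 + 6*-6.4149 = -30.8252


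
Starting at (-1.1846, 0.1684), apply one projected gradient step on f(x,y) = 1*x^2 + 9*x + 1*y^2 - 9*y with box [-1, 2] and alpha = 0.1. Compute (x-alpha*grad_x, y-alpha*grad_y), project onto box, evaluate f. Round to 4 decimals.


Step 1: Compute gradient at (-1.1846, 0.1684).
grad_x = 2*1*-1.1846 + 9 = 6.6308
grad_y = 2*1*0.1684 - 9 = -8.6632
Step 2: Gradient step.
x_raw = -1.1846 - 0.1*6.6308 = -1.8477
y_raw = 0.1684 - 0.1*-8.6632 = 1.0347
Step 3: Project onto [-1, 2].
x_proj = clip(-1.8477) = -1.0
y_proj = clip(1.0347) = 1.0347
Step 4: Evaluate f.
f(-1.0, 1.0347) = -16.2418


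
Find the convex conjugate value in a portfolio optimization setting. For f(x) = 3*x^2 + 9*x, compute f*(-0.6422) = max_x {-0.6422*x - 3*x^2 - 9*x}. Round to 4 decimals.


f*(y) = sup_x {y*x - a*x^2 - b*x} = sup_x {(y-b)*x - a*x^2}
FOC: (y - b) - 2a*x = 0 => x* = (y - b)/(2a)
x* = (-0.6422 - 9)/(2*3) = -1.607
f*(-0.6422) = (y-b)^2/(4a) = (-0.6422 - 9)^2/(4*3)
= 92.972/12 = 7.7477


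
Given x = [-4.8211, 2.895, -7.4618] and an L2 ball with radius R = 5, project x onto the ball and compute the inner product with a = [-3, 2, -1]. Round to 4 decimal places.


Step 1: Compute ||x|| (intermediates to 6 decimals).
||x|| = sqrt((-4.8211)^2 + 2.895^2 + (-7.4618)^2) = 9.34358
Step 2: Project.
Since ||x|| > R, scale = R/||x|| = 5/9.34358 = 0.535127, proj(x) = scale * x
proj(x) = [-2.579901, 1.549193, -3.993011]
Step 3: Dot product.
a^T * proj(x) = -3*(-2.579901) + 2*1.549193 - 1*(-3.993011) = 14.8311


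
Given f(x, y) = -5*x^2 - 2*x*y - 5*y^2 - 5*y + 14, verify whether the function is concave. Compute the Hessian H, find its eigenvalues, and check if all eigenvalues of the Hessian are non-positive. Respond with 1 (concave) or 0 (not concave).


The Hessian of f(x,y) = -5*x^2 - 2*x*y - 5*y^2 - 5*y + 14 is:
H = [[-10, -2], [-2, -10]]
Trace = -10 - 10 = -20
Determinant = -10*-10 - (-2)^2 = 96
Discriminant = (-20)^2 - 4*96 = 16.0
Eigenvalues: lambda_1 = -12.0, lambda_2 = -8.0
The function is concave.

1


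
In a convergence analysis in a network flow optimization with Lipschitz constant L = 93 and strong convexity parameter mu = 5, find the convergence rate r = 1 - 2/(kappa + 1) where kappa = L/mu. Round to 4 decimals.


Step 1: Compute the condition number.
kappa = L/mu = 93/5 = 18.6
Step 2: Compute the convergence rate.
r = 1 - 2/(kappa + 1) = 1 - 2*mu/(L + mu) = (L - mu)/(L + mu) = 88/98 = 0.898


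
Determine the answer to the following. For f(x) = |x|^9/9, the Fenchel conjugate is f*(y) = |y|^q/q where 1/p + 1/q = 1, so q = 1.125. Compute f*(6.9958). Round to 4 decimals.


The conjugate exponent q satisfies 1/p + 1/q = 1.
p = 9, so q = 9/(9 - 1) = 1.125
|y|^q = 6.9958^1.125 = 8.9216
f*(6.9958) = 8.9216 / 1.125 = 7.9303


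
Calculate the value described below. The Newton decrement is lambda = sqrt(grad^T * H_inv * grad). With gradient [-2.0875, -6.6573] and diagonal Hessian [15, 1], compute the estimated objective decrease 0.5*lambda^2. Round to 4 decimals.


Step 1: H is diagonal, so H^(-1) * g = [-0.1392, -6.6573].
Step 2: g^T H^(-1) g = sum_i g_i^2 / H_ii
  = (-2.0875)^2/15 + (-6.6573)^2/1
  = 0.2905 + 44.3196 = 44.6102
Step 3: Objective decrease = 0.5 * g^T H^(-1) g = 22.3051


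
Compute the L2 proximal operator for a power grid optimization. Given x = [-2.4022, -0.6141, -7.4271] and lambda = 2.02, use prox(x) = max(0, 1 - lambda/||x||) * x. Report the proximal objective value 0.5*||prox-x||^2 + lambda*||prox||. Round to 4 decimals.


Step 1: Compute ||x||.
||x|| = 7.83
Step 2: Compute scaling factor.
scale = max(0, 1 - 2.02/7.83) = 0.742
Step 3: prox(x) = [-1.7825, -0.4557, -5.5111]
||prox(x)|| = 5.81
Step 4: Proximal objective.
0.5*||prox-x||^2 = 2.0402
lambda*||prox|| = 11.7362
Total = 13.7765


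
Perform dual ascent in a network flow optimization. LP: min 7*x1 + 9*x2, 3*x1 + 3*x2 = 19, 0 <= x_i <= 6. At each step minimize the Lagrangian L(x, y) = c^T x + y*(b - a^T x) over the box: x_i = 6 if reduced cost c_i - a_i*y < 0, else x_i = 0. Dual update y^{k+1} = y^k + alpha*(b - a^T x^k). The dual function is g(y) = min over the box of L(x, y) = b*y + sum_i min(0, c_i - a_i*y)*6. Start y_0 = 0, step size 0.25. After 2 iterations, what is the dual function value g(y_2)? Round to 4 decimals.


Dual ascent for LP: min 7*x1 + 9*x2, 3*x1 + 3*x2 = 19, 0 <= x_i <= 6
Step 1: y^k = 0.0, reduced costs: (7.0, 9.0)
  x^k = (0.0, 0.0), subgradient = b - a^T x = 19.0
  y^{k+1} = 0.0 + 0.25*19.0 = 4.75
Step 2: y^k = 4.75, reduced costs: (-7.25, -5.25)
  x^k = (6.0, 6.0), subgradient = b - a^T x = -17.0
  y^{k+1} = 4.75 + 0.25*-17.0 = 0.5
Dual objective at y_2 = 0.5: reduced costs (5.5, 7.5), box minimizer x = (0.0, 0.0)
g(y_2) = b*y + (c1 - a1*y)*x1 + (c2 - a2*y)*x2 = 19*0.5 + 5.5*0.0 + 7.5*0.0 = 9.5 + 0.0 + 0.0 = 9.5
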